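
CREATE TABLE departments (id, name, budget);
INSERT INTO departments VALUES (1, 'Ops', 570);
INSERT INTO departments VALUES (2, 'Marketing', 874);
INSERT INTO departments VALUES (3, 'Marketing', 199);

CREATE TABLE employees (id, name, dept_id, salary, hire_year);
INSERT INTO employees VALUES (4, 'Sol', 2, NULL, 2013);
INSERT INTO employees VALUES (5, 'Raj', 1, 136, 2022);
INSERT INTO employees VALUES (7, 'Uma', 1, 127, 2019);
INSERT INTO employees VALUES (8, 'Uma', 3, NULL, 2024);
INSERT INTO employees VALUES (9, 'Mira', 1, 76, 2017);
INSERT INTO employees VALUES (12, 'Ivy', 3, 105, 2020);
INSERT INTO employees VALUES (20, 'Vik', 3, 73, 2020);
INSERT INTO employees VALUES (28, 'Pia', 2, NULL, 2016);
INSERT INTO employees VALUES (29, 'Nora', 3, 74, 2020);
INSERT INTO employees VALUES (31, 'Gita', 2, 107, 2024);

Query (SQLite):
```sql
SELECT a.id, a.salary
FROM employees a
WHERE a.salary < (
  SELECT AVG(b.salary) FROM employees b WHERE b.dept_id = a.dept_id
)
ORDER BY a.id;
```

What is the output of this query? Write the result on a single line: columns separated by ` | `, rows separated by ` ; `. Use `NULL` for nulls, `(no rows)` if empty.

For each employees row a, compute AVG(salary) over rows sharing a.dept_id.
Keep row a if a.salary < that per-group AVG.
  dept_id=1: AVG(salary) = 113.0
  dept_id=2: AVG(salary) = 107.0
  dept_id=3: AVG(salary) = 84.0

9 | 76 ; 20 | 73 ; 29 | 74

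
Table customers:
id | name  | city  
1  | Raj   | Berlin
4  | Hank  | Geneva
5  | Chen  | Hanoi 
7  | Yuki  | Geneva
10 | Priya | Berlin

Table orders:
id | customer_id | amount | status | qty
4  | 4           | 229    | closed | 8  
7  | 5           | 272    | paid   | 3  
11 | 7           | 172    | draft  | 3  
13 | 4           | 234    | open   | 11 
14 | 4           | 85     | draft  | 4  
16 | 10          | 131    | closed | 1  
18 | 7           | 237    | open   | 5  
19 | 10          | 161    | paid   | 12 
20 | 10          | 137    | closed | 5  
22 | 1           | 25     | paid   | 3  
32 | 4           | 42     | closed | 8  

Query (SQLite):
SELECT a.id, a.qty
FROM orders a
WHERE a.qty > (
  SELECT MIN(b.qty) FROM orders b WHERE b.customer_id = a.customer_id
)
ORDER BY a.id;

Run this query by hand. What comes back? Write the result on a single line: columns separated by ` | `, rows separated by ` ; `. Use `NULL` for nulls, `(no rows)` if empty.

4 | 8 ; 13 | 11 ; 18 | 5 ; 19 | 12 ; 20 | 5 ; 32 | 8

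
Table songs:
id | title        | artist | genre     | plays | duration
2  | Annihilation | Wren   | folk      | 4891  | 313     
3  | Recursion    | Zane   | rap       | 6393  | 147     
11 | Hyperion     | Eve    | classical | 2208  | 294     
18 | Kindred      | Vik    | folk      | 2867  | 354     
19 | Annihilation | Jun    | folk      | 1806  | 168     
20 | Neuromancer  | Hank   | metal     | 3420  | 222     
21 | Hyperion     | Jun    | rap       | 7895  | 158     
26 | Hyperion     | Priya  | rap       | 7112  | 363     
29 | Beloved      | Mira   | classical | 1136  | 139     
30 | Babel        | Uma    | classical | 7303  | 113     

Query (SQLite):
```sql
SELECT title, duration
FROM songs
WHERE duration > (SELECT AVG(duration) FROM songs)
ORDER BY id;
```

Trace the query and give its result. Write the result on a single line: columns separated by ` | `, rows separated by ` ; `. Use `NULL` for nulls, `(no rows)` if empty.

Scalar subquery: AVG(duration) over all songs rows = 227.1.
Keep rows where duration > that value.

Annihilation | 313 ; Hyperion | 294 ; Kindred | 354 ; Hyperion | 363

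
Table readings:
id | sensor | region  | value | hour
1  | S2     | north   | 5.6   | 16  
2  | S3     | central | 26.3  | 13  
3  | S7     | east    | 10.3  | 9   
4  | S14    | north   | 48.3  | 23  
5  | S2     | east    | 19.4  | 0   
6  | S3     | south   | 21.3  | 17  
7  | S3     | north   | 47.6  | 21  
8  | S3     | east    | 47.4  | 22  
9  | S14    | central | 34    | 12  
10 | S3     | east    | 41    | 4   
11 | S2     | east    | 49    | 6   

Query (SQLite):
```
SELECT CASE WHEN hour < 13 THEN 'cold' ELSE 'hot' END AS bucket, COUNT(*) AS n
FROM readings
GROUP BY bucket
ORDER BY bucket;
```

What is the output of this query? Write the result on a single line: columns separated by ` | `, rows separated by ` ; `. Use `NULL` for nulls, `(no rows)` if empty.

cold | 5 ; hot | 6

Bucket rows by hour < 13 → 'cold' else 'hot'; count each bucket.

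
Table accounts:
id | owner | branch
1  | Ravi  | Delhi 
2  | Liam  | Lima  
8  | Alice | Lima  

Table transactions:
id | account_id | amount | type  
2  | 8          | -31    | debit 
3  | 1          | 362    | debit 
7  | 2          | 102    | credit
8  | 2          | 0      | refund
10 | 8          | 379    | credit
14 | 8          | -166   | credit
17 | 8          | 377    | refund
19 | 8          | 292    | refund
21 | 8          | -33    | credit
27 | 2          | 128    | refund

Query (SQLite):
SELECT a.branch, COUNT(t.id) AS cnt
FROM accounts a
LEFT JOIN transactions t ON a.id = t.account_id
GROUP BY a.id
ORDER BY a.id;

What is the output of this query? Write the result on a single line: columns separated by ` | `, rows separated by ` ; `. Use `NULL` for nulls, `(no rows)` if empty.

Delhi | 1 ; Lima | 3 ; Lima | 6

LEFT JOIN keeps every accounts row; unmatched ones get NULL for transactions columns.
Group by accounts.id and compute COUNT(t.id). COUNT(col) of an all-NULL group is 0.
  1: ids {3} → COUNT(t.id)=1
  2: ids {7, 8, 27} → COUNT(t.id)=3
  8: ids {2, 10, 14, 17, 19, 21} → COUNT(t.id)=6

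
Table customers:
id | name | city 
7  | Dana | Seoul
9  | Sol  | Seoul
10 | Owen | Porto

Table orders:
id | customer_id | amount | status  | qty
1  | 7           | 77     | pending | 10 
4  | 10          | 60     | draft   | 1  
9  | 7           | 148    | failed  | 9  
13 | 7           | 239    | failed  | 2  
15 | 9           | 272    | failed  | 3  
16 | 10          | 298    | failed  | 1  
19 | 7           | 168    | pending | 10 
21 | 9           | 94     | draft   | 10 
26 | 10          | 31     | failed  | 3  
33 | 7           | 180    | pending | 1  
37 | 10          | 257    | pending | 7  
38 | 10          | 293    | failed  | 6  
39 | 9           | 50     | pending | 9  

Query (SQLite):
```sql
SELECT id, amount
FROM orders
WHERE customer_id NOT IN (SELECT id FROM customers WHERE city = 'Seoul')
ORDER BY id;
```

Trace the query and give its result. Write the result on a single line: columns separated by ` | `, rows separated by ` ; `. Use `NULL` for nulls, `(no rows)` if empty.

4 | 60 ; 16 | 298 ; 26 | 31 ; 37 | 257 ; 38 | 293

Inner query: customers.id where city = 'Seoul'.
Outer: keep orders rows whose customer_id is not in that set.
Inner query → {7, 9}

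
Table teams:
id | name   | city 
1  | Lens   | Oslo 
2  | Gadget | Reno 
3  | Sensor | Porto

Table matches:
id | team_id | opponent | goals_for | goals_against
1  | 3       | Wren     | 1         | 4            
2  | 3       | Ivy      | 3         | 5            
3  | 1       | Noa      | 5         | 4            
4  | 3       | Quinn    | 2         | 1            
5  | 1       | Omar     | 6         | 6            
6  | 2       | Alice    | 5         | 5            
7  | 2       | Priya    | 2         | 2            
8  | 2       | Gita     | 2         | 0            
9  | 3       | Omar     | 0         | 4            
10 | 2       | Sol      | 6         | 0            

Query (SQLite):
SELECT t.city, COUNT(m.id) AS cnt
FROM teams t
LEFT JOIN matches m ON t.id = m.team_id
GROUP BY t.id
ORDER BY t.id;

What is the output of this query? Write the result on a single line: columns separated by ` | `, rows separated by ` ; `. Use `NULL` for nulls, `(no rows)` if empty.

LEFT JOIN keeps every teams row; unmatched ones get NULL for matches columns.
Group by teams.id and compute COUNT(m.id). COUNT(col) of an all-NULL group is 0.
  1: ids {3, 5} → COUNT(m.id)=2
  2: ids {6, 7, 8, 10} → COUNT(m.id)=4
  3: ids {1, 2, 4, 9} → COUNT(m.id)=4

Oslo | 2 ; Reno | 4 ; Porto | 4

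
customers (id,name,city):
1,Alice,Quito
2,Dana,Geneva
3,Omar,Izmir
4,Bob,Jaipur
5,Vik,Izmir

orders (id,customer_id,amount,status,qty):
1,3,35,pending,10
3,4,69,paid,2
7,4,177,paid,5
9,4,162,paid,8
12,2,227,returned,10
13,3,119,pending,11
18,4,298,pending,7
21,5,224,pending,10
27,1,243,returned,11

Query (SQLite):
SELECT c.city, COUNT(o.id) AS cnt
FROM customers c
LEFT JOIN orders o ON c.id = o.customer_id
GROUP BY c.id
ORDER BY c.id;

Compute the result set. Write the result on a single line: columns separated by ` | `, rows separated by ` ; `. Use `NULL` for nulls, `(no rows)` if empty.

Quito | 1 ; Geneva | 1 ; Izmir | 2 ; Jaipur | 4 ; Izmir | 1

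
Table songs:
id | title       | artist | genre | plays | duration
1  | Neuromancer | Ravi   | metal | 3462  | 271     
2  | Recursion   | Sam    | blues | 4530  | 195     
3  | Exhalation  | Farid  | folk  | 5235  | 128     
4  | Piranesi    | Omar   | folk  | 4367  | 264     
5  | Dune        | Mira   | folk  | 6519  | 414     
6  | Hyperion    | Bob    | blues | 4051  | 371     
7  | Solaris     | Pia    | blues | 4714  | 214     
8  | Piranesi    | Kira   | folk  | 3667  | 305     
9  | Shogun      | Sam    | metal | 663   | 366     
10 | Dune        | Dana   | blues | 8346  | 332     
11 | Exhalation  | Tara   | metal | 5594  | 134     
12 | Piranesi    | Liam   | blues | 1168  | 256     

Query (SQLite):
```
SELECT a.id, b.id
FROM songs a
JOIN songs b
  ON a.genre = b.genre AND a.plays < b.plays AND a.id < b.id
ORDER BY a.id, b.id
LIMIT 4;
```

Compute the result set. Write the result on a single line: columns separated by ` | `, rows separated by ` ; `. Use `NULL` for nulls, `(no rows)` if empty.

Pairs (a,b) with same genre, a.plays < b.plays, a.id < b.id.
genre groups: blues:{2,6,7,10,12} folk:{3,4,5,8} metal:{1,9,11}
Ordered by (a.id, b.id); first 4.

1 | 11 ; 2 | 7 ; 2 | 10 ; 3 | 5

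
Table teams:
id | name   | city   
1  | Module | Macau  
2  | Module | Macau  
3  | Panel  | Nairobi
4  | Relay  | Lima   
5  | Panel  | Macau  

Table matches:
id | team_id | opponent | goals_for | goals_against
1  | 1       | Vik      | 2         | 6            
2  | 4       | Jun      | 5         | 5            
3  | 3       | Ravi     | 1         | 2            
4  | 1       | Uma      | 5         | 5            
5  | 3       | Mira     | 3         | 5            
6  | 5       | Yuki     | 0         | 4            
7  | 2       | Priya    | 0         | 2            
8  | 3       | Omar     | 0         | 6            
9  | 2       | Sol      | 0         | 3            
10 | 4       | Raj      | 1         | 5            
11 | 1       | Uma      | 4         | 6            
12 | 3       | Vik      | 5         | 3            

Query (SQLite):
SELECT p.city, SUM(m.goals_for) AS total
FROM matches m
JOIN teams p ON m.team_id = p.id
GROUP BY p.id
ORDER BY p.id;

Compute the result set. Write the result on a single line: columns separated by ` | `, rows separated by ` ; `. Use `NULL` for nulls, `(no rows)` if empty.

Join each matches row to its teams via team_id.
Group joined rows by teams.id; compute SUM(m.goals_for) per group.
  1: ids {1, 4, 11} → SUM(m.goals_for)=11
  2: ids {7, 9} → SUM(m.goals_for)=0
  3: ids {3, 5, 8, 12} → SUM(m.goals_for)=9
  4: ids {2, 10} → SUM(m.goals_for)=6
  5: ids {6} → SUM(m.goals_for)=0

Macau | 11 ; Macau | 0 ; Nairobi | 9 ; Lima | 6 ; Macau | 0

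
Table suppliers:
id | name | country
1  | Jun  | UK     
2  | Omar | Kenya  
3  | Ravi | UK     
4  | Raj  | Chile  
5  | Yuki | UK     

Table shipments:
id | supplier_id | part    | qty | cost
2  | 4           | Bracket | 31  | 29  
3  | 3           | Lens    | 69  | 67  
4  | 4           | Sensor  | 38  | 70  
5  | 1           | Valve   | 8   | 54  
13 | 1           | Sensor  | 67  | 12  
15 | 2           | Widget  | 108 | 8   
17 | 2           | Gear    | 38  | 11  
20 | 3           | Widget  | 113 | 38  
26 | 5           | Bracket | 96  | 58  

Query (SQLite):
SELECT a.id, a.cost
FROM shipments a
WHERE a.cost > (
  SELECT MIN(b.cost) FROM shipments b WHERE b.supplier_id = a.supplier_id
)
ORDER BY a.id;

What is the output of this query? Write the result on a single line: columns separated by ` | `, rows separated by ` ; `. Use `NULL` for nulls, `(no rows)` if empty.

3 | 67 ; 4 | 70 ; 5 | 54 ; 17 | 11

For each shipments row a, compute MIN(cost) over rows sharing a.supplier_id.
Keep row a if a.cost > that per-group MIN.
  supplier_id=1: MIN(cost) = 12
  supplier_id=2: MIN(cost) = 8
  supplier_id=3: MIN(cost) = 38
  supplier_id=4: MIN(cost) = 29
  supplier_id=5: MIN(cost) = 58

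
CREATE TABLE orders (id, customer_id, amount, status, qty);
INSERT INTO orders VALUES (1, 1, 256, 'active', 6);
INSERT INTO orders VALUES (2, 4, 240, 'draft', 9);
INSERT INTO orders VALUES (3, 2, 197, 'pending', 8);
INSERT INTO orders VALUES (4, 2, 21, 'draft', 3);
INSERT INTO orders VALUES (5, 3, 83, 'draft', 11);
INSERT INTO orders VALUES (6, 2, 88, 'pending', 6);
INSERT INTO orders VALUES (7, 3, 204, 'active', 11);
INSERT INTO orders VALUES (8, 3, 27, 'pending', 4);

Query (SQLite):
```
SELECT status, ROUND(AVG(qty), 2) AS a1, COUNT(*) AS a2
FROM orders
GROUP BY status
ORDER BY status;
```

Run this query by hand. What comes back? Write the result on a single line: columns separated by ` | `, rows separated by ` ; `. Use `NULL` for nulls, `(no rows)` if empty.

active | 8.5 | 2 ; draft | 7.67 | 3 ; pending | 6 | 3

Group orders by status.
Per group compute: ROUND(AVG(qty), 2), COUNT(*).
  active: ids {1, 7} → ROUND(AVG(qty), 2)=8.5, COUNT(*)=2
  draft: ids {2, 4, 5} → ROUND(AVG(qty), 2)=7.67, COUNT(*)=3
  pending: ids {3, 6, 8} → ROUND(AVG(qty), 2)=6, COUNT(*)=3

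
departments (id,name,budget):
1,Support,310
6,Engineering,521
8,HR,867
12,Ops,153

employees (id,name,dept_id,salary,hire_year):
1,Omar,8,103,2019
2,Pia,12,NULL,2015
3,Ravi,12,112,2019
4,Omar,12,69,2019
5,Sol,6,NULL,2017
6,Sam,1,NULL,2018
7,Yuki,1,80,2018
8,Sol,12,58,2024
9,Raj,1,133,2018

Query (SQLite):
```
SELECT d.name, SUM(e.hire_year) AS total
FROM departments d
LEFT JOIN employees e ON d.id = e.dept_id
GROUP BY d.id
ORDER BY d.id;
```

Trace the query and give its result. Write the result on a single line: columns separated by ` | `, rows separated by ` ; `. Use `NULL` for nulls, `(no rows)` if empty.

LEFT JOIN keeps every departments row; unmatched ones get NULL for employees columns.
Group by departments.id and compute SUM(e.hire_year). SUM over an all-NULL group is NULL.
  1: ids {6, 7, 9} → SUM(e.hire_year)=6054
  6: ids {5} → SUM(e.hire_year)=2017
  8: ids {1} → SUM(e.hire_year)=2019
  12: ids {2, 3, 4, 8} → SUM(e.hire_year)=8077

Support | 6054 ; Engineering | 2017 ; HR | 2019 ; Ops | 8077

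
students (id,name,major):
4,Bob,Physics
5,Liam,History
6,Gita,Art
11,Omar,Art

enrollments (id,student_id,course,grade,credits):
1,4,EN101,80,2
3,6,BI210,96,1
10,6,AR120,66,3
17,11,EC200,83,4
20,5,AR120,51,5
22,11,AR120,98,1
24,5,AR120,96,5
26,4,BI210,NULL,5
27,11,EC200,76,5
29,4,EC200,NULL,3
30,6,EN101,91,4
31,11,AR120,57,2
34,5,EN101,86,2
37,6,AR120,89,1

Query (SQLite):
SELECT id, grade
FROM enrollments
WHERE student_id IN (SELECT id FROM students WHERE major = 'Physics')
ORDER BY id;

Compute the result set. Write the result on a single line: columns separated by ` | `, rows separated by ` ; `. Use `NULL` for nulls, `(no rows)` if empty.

1 | 80 ; 26 | NULL ; 29 | NULL

Inner query: students.id where major = 'Physics'.
Outer: keep enrollments rows whose student_id is in that set.
Inner query → {4}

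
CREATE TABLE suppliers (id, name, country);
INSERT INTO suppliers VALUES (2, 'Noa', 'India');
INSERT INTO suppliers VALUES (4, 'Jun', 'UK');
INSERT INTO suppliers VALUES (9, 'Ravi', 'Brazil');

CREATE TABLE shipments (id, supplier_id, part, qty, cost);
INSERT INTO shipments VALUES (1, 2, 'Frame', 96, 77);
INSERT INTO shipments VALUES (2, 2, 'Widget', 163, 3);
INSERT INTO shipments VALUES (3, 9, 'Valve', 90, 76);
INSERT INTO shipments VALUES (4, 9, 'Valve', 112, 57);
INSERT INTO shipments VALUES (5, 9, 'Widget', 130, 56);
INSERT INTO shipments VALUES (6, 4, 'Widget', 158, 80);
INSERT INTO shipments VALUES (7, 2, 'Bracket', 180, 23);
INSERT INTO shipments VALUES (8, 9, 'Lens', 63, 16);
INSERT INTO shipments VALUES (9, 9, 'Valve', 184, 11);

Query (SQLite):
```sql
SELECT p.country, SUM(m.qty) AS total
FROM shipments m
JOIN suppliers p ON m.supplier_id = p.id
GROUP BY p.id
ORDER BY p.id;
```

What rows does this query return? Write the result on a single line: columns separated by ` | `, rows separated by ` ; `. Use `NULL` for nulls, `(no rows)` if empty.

India | 439 ; UK | 158 ; Brazil | 579

Join each shipments row to its suppliers via supplier_id.
Group joined rows by suppliers.id; compute SUM(m.qty) per group.
  2: ids {1, 2, 7} → SUM(m.qty)=439
  4: ids {6} → SUM(m.qty)=158
  9: ids {3, 4, 5, 8, 9} → SUM(m.qty)=579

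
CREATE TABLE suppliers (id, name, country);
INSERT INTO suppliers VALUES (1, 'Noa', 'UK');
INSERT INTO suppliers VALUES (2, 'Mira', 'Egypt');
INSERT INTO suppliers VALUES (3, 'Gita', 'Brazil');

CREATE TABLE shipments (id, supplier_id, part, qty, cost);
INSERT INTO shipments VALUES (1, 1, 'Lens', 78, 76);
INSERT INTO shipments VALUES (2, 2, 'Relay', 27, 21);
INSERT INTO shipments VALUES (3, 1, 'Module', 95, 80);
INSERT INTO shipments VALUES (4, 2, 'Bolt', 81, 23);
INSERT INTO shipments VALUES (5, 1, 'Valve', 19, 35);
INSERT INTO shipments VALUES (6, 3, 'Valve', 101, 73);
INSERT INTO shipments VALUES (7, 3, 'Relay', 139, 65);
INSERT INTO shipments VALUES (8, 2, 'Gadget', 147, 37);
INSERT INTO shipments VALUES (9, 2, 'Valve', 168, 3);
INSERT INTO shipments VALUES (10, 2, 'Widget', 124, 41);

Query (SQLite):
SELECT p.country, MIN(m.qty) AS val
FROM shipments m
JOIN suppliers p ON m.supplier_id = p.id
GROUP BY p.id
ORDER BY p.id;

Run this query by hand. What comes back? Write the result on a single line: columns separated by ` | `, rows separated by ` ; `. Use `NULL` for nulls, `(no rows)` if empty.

Join each shipments row to its suppliers via supplier_id.
Group joined rows by suppliers.id; compute MIN(m.qty) per group.
  1: ids {1, 3, 5} → MIN(m.qty)=19
  2: ids {2, 4, 8, 9, 10} → MIN(m.qty)=27
  3: ids {6, 7} → MIN(m.qty)=101

UK | 19 ; Egypt | 27 ; Brazil | 101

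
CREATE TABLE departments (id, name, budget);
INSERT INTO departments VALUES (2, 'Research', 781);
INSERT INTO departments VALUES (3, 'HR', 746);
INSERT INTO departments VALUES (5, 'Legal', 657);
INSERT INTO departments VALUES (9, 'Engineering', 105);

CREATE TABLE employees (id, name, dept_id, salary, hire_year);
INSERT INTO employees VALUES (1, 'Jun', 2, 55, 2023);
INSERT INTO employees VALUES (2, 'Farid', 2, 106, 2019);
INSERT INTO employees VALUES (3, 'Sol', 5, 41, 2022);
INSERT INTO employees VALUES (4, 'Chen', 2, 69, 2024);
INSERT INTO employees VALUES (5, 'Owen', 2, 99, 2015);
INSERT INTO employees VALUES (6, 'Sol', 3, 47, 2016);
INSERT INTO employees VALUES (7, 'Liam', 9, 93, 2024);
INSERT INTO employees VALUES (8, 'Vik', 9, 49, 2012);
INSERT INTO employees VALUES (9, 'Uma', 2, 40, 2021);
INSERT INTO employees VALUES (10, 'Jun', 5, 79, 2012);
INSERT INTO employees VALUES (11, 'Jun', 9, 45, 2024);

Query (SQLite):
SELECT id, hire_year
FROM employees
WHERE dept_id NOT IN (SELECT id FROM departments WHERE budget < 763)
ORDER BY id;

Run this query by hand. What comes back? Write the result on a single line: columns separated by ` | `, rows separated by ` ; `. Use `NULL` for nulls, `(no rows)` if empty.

Inner query: departments.id where budget < 763.
Outer: keep employees rows whose dept_id is not in that set.
Inner query → {3, 5, 9}

1 | 2023 ; 2 | 2019 ; 4 | 2024 ; 5 | 2015 ; 9 | 2021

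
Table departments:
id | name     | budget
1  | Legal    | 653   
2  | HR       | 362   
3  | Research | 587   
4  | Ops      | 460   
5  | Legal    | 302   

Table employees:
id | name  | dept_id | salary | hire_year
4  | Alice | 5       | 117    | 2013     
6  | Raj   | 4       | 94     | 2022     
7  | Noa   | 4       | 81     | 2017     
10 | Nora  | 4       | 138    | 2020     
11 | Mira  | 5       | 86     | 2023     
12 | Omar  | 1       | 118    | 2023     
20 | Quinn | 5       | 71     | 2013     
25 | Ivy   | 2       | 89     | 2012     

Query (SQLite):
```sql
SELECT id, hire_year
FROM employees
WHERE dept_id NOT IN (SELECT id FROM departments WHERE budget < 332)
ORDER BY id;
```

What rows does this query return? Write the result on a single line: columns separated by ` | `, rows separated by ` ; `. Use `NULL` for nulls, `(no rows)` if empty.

6 | 2022 ; 7 | 2017 ; 10 | 2020 ; 12 | 2023 ; 25 | 2012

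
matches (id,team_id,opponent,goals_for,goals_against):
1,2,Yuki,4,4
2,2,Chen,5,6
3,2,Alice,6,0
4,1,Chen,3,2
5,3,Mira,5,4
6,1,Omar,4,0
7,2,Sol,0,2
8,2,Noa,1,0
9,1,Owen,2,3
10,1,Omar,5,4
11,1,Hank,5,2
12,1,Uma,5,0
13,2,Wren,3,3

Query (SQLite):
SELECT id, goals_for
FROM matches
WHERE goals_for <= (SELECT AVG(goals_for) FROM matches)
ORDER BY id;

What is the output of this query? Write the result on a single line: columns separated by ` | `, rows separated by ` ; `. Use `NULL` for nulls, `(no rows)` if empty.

4 | 3 ; 7 | 0 ; 8 | 1 ; 9 | 2 ; 13 | 3

Scalar subquery: AVG(goals_for) over all matches rows = 3.692308 (≈; comparison uses full precision).
Keep rows where goals_for <= that value.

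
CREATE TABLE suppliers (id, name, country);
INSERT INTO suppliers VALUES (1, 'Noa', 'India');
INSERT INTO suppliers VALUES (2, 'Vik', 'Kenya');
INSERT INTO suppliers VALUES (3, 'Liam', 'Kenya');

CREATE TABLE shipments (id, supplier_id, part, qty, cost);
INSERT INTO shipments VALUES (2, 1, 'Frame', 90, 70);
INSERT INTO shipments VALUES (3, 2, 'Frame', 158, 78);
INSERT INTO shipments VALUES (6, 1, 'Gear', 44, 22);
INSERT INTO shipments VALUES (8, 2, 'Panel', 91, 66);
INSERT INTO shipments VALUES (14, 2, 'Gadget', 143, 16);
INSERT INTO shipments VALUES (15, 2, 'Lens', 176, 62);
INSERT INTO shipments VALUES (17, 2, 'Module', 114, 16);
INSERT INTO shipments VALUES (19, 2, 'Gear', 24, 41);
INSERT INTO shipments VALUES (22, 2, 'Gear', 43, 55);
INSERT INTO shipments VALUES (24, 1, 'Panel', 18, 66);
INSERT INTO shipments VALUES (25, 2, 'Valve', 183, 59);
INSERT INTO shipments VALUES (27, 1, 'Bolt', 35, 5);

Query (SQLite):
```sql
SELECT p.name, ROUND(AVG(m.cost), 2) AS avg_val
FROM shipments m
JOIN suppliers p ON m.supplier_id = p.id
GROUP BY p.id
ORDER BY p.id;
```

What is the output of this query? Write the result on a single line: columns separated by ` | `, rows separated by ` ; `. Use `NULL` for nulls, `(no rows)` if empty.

Noa | 40.75 ; Vik | 49.13

Join each shipments row to its suppliers via supplier_id.
Group joined rows by suppliers.id; compute ROUND(AVG(m.cost), 2) per group.
  1: ids {2, 6, 24, 27} → ROUND(AVG(m.cost), 2)=40.75
  2: ids {3, 8, 14, 15, 17, 19, 22, 25} → ROUND(AVG(m.cost), 2)=49.13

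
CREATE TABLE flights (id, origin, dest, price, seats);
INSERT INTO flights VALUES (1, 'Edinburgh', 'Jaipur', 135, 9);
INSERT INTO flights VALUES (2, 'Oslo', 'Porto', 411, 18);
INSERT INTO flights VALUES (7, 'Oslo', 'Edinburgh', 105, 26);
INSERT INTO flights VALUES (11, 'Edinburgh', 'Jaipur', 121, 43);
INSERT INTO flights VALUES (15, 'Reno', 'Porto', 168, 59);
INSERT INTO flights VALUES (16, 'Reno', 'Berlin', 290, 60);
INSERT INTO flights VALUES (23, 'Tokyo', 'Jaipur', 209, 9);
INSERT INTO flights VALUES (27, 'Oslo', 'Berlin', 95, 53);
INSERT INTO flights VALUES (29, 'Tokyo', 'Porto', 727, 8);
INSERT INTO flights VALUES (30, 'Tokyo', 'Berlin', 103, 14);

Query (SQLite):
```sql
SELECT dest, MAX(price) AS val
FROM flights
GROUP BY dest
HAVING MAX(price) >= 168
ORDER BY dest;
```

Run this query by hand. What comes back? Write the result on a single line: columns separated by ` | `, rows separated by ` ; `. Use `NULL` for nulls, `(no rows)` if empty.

Berlin | 290 ; Jaipur | 209 ; Porto | 727

Partition flights by dest; compute MAX(price) within each group.
HAVING: keep groups where MAX(price) >= 168.
  Berlin: ids {16, 27, 30} → MAX(price)=290
  Edinburgh: ids {7} → MAX(price)=105
  Jaipur: ids {1, 11, 23} → MAX(price)=209
  Porto: ids {2, 15, 29} → MAX(price)=727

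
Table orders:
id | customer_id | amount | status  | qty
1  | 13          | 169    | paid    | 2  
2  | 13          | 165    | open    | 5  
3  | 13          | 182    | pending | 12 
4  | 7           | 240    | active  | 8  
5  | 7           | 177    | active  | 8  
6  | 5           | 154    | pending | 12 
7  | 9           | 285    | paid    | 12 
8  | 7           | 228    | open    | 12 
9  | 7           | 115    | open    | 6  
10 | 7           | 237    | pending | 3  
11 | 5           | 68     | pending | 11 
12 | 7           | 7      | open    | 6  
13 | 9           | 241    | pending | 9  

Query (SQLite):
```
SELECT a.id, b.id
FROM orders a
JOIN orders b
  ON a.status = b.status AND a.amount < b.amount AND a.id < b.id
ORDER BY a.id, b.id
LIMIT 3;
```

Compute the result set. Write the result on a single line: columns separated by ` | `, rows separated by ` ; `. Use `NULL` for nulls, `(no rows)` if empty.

1 | 7 ; 2 | 8 ; 3 | 10

Pairs (a,b) with same status, a.amount < b.amount, a.id < b.id.
status groups: active:{4,5} open:{2,8,9,12} paid:{1,7} pending:{3,6,10,11,13}
Ordered by (a.id, b.id); first 3.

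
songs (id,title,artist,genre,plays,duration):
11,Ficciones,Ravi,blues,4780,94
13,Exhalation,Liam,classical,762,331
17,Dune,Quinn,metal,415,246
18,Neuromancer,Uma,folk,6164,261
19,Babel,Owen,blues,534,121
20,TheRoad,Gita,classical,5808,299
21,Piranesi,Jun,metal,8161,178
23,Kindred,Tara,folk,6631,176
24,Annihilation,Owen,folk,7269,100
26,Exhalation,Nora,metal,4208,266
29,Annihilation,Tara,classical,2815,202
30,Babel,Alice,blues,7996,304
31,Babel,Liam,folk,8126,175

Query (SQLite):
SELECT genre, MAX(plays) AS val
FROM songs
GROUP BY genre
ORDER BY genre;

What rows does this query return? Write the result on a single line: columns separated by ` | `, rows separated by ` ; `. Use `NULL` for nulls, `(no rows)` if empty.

Partition songs by genre; compute MAX(plays) within each group.
  blues: ids {11, 19, 30} → MAX(plays)=7996
  classical: ids {13, 20, 29} → MAX(plays)=5808
  folk: ids {18, 23, 24, 31} → MAX(plays)=8126
  metal: ids {17, 21, 26} → MAX(plays)=8161

blues | 7996 ; classical | 5808 ; folk | 8126 ; metal | 8161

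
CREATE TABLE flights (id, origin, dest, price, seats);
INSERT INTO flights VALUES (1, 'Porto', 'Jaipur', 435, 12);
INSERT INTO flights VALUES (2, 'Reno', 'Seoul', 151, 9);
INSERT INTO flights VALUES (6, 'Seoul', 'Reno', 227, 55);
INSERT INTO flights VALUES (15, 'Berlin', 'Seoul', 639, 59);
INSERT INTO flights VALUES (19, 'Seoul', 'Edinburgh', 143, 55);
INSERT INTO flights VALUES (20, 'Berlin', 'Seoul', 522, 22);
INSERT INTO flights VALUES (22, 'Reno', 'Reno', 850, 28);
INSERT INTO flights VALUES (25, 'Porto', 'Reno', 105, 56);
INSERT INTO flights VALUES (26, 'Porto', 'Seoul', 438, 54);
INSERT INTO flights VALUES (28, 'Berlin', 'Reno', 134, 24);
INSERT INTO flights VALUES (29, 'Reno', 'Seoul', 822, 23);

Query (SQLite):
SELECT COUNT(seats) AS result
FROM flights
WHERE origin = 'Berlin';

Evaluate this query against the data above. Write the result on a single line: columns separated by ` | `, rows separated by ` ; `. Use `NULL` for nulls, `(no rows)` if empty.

Rows where origin='Berlin' → seats values: [59, 22, 24].
COUNT(seats) counts non-NULL values → 3.

3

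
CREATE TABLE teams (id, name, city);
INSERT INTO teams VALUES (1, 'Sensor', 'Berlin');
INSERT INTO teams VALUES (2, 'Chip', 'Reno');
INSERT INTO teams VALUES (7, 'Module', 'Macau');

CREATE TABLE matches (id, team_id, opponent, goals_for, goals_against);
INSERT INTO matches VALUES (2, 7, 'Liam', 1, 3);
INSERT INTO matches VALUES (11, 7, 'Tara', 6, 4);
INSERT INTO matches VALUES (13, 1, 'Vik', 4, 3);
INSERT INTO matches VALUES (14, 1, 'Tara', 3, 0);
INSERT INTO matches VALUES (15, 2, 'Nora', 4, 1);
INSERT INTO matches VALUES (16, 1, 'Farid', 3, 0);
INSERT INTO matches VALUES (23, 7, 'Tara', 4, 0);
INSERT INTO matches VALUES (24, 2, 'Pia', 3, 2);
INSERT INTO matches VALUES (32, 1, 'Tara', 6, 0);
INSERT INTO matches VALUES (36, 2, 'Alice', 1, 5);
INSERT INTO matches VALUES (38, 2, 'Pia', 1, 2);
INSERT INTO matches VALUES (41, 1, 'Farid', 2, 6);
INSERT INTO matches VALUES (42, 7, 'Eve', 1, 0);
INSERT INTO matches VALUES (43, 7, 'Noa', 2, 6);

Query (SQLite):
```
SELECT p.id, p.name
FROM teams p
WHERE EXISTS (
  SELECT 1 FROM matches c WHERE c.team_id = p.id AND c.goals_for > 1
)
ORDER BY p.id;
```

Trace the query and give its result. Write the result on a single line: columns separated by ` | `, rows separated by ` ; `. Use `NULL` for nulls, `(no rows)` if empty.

For each teams row, check whether any matches with matching team_id has goals_for > 1.
Keep rows where that is true.

1 | Sensor ; 2 | Chip ; 7 | Module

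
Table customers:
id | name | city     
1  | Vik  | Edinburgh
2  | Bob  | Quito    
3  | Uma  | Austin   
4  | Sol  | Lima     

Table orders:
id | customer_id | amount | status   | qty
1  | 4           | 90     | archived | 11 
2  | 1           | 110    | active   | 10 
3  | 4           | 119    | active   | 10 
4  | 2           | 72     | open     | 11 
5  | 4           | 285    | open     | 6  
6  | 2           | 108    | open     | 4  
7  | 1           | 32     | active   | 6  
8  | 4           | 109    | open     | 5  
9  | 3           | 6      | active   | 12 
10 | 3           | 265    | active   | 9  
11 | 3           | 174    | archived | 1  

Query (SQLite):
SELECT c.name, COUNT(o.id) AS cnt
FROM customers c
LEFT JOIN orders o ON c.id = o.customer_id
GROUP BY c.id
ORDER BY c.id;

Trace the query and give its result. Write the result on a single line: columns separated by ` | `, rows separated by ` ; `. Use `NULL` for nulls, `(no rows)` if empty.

Vik | 2 ; Bob | 2 ; Uma | 3 ; Sol | 4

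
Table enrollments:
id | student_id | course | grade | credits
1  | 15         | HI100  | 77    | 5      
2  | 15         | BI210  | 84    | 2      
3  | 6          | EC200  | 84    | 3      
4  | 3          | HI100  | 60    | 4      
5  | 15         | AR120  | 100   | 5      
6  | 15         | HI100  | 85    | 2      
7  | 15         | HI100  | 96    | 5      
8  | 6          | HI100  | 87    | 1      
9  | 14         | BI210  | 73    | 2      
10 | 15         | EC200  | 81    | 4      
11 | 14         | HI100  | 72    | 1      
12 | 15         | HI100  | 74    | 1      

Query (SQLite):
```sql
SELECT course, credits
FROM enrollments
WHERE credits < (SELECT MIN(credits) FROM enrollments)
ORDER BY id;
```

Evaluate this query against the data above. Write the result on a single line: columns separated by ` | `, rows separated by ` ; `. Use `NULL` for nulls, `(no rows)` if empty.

(no rows)

Scalar subquery: MIN(credits) over all enrollments rows = 1.
Keep rows where credits < that value.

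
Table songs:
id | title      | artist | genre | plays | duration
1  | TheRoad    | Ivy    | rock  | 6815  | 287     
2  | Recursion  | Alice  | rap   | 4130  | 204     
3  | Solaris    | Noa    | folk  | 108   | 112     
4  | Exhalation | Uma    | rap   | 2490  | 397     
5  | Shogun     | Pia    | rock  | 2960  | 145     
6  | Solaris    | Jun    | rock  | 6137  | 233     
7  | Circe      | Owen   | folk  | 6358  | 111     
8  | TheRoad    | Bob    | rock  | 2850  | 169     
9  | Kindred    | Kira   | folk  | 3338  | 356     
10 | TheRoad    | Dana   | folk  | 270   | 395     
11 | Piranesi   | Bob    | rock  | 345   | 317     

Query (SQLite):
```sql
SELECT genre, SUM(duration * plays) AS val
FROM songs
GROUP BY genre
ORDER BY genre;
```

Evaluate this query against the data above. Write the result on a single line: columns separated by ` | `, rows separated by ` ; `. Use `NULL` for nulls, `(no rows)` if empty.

For each row compute duration * plays.
Group by genre; take SUM of the expression per group.
  folk: ids {3, 7, 9, 10} → SUM(duration * plays)=2012812
  rap: ids {2, 4} → SUM(duration * plays)=1831050
  rock: ids {1, 5, 6, 8, 11} → SUM(duration * plays)=4406041

folk | 2012812 ; rap | 1831050 ; rock | 4406041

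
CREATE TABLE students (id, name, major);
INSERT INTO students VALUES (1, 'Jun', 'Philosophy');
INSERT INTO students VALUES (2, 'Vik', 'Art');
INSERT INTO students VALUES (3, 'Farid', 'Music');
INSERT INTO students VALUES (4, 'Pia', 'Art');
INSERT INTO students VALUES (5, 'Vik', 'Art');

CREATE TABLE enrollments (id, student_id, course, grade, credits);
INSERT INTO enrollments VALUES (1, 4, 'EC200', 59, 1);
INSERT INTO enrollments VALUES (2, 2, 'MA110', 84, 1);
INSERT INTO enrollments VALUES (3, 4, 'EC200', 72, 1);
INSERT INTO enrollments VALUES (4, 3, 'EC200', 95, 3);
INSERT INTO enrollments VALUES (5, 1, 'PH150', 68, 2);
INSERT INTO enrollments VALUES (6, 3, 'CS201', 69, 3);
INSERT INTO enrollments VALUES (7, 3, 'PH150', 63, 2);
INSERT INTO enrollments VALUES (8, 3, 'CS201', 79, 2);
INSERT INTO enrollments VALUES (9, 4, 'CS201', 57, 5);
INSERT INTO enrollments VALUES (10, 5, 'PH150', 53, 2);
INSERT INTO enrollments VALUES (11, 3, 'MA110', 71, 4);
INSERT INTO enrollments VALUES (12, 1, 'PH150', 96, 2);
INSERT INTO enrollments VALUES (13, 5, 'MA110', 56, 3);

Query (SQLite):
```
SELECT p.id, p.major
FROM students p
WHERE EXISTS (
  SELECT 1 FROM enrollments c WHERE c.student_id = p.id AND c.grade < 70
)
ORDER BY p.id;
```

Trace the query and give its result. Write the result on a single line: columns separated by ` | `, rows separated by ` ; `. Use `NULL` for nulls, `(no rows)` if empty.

For each students row, check whether any enrollments with matching student_id has grade < 70.
Keep rows where that is true.

1 | Philosophy ; 3 | Music ; 4 | Art ; 5 | Art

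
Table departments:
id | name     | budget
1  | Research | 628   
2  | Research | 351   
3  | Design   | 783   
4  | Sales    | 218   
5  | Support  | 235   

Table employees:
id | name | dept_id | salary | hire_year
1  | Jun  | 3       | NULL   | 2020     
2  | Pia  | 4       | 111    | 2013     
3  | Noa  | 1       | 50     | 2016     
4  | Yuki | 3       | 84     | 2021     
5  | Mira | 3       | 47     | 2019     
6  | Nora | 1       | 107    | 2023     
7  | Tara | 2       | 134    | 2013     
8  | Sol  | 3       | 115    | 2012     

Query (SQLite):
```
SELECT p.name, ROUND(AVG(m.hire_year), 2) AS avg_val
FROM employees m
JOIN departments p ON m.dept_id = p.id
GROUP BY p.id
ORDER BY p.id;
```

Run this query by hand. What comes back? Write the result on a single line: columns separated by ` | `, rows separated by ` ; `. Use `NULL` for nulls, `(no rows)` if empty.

Research | 2019.5 ; Research | 2013 ; Design | 2018 ; Sales | 2013

Join each employees row to its departments via dept_id.
Group joined rows by departments.id; compute ROUND(AVG(m.hire_year), 2) per group.
  1: ids {3, 6} → ROUND(AVG(m.hire_year), 2)=2019.5
  2: ids {7} → ROUND(AVG(m.hire_year), 2)=2013
  3: ids {1, 4, 5, 8} → ROUND(AVG(m.hire_year), 2)=2018
  4: ids {2} → ROUND(AVG(m.hire_year), 2)=2013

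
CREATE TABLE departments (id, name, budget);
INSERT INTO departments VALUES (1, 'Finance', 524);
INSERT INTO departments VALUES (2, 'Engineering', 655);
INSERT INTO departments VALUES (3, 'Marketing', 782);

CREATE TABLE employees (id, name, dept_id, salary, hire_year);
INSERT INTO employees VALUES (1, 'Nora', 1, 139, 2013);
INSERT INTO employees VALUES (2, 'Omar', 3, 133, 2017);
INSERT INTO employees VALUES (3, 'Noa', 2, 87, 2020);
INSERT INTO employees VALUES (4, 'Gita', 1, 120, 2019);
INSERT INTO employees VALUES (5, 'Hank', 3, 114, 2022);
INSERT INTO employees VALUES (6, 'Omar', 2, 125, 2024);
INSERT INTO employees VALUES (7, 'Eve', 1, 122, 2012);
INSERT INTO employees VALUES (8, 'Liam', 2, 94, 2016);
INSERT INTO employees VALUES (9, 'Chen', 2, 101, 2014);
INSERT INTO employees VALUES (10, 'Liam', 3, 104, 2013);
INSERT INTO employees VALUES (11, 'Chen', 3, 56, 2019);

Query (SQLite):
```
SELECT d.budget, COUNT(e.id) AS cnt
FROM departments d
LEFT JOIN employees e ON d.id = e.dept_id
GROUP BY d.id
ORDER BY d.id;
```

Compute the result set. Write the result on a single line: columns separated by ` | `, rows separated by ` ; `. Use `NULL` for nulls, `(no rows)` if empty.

LEFT JOIN keeps every departments row; unmatched ones get NULL for employees columns.
Group by departments.id and compute COUNT(e.id). COUNT(col) of an all-NULL group is 0.
  1: ids {1, 4, 7} → COUNT(e.id)=3
  2: ids {3, 6, 8, 9} → COUNT(e.id)=4
  3: ids {2, 5, 10, 11} → COUNT(e.id)=4

524 | 3 ; 655 | 4 ; 782 | 4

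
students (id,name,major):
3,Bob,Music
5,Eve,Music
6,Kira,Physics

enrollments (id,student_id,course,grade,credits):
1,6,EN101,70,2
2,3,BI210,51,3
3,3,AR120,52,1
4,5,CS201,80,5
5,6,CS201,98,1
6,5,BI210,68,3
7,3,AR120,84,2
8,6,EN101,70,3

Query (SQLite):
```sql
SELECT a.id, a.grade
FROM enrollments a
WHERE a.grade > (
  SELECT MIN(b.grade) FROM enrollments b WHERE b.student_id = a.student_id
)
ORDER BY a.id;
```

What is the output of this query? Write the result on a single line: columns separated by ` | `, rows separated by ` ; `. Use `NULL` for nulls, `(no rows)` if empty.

3 | 52 ; 4 | 80 ; 5 | 98 ; 7 | 84

For each enrollments row a, compute MIN(grade) over rows sharing a.student_id.
Keep row a if a.grade > that per-group MIN.
  student_id=3: MIN(grade) = 51
  student_id=5: MIN(grade) = 68
  student_id=6: MIN(grade) = 70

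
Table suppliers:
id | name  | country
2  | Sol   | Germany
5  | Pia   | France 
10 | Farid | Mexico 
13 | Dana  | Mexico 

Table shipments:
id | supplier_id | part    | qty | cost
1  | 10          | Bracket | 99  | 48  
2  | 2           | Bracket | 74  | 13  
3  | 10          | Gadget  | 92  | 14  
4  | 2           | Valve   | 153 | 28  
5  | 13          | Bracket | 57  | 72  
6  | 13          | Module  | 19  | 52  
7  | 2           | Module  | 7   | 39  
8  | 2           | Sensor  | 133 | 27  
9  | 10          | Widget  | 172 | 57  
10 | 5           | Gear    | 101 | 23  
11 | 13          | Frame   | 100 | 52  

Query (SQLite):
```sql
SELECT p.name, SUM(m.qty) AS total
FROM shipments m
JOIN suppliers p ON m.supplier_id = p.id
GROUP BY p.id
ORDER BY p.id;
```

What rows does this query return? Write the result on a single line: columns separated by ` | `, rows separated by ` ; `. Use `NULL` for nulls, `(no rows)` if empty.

Join each shipments row to its suppliers via supplier_id.
Group joined rows by suppliers.id; compute SUM(m.qty) per group.
  2: ids {2, 4, 7, 8} → SUM(m.qty)=367
  5: ids {10} → SUM(m.qty)=101
  10: ids {1, 3, 9} → SUM(m.qty)=363
  13: ids {5, 6, 11} → SUM(m.qty)=176

Sol | 367 ; Pia | 101 ; Farid | 363 ; Dana | 176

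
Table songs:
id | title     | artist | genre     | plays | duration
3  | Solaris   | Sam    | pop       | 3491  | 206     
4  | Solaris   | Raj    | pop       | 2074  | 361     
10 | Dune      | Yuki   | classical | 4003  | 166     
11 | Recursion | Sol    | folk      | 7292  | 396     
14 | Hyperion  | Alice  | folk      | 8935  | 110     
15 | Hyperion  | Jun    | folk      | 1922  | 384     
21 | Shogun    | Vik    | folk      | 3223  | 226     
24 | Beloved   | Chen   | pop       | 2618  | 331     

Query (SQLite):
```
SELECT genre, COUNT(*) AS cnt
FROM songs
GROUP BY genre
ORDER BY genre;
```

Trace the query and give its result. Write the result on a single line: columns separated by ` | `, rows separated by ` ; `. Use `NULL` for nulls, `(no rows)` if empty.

Partition songs by genre; compute COUNT(*) within each group.
  classical: ids {10} → COUNT(*)=1
  folk: ids {11, 14, 15, 21} → COUNT(*)=4
  pop: ids {3, 4, 24} → COUNT(*)=3

classical | 1 ; folk | 4 ; pop | 3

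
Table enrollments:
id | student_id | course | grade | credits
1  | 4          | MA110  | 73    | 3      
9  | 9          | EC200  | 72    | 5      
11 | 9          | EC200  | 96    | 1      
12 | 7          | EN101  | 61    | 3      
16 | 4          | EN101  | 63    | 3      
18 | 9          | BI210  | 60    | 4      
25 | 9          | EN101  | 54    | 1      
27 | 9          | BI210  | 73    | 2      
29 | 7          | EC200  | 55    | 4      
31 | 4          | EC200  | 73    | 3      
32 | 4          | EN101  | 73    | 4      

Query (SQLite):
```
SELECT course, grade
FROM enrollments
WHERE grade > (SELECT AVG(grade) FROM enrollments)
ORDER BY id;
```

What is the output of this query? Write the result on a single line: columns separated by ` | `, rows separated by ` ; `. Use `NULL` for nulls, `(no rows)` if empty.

Scalar subquery: AVG(grade) over all enrollments rows = 68.454545 (≈; comparison uses full precision).
Keep rows where grade > that value.

MA110 | 73 ; EC200 | 72 ; EC200 | 96 ; BI210 | 73 ; EC200 | 73 ; EN101 | 73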